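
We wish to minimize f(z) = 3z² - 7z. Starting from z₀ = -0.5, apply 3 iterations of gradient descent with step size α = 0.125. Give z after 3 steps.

f′(z) = 6z - 7
Step 1: f′(-0.5) = -10; z₁ = -0.5 − 0.125·(-10) = 0.75
Step 2: f′(0.75) = -2.5; z₂ = 0.75 − 0.125·(-2.5) = 1.0625
Step 3: f′(1.0625) = -0.625; z₃ = 1.0625 − 0.125·(-0.625) = 1.140625

1.140625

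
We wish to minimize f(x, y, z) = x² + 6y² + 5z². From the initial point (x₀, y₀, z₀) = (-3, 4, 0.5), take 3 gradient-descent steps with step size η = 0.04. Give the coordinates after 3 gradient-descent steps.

∇f = (2x, 12y, 10z)
(x₁, y₁, z₁) = (-3, 4, 0.5) − 0.04·(-6, 48, 5) = (-2.76, 2.08, 0.3)
(x₂, y₂, z₂) = (-2.76, 2.08, 0.3) − 0.04·(-5.52, 24.96, 3) = (-2.5392, 1.0816, 0.18)
(x₃, y₃, z₃) = (-2.5392, 1.0816, 0.18) − 0.04·(-5.0784, 12.9792, 1.8) = (-2.336064, 0.562432, 0.108)

(-2.336064, 0.562432, 0.108)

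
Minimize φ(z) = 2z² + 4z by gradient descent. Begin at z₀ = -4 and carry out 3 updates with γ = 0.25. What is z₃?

-1

φ′(z) = 4z + 4
z₁ = -4 − 0.25·(-12) = -1
z₂ = -1 − 0.25·0 = -1
z₃ = -1 − 0.25·0 = -1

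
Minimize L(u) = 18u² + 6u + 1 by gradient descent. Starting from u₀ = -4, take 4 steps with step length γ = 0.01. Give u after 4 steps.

L′(u) = 36u + 6
Step 1: L′(-4) = -138; u₁ = -4 − 0.01·(-138) = -2.62
Step 2: L′(-2.62) = -88.32; u₂ = -2.62 − 0.01·(-88.32) = -1.7368
Step 3: L′(-1.7368) = -56.5248; u₃ = -1.7368 − 0.01·(-56.5248) = -1.171552
Step 4: L′(-1.171552) = -36.175872; u₄ = -1.171552 − 0.01·(-36.175872) = -0.80979328

-0.80979328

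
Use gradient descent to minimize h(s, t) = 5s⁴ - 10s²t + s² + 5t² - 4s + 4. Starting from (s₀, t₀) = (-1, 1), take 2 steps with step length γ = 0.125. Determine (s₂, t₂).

∇h = (20s³ - 20st + 2s - 4, -10s² + 10t)
Step 1: at (-1, 1), ∇h = (-6, 0) → (-1, 1) − 0.125·(-6, 0) = (-0.25, 1)
Step 2: at (-0.25, 1), ∇h = (0.1875, 9.375) → (-0.25, 1) − 0.125·(0.1875, 9.375) = (-0.2734375, -0.171875)

(-0.2734375, -0.171875)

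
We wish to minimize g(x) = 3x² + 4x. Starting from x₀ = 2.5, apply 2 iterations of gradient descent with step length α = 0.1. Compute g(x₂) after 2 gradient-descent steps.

-0.5632

g′(x) = 6x + 4
x₁ = 2.5 − 0.1·19 = 0.6
x₂ = 0.6 − 0.1·7.6 = -0.16
g(-0.16) = -0.5632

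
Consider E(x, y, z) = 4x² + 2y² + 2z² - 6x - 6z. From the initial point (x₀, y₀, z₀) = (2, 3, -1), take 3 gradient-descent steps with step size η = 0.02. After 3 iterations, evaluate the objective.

∇E = (8x - 6, 4y, 4z - 6)
(x₁, y₁, z₁) = (2, 3, -1) − 0.02·(10, 12, -10) = (1.8, 2.76, -0.8)
(x₂, y₂, z₂) = (1.8, 2.76, -0.8) − 0.02·(8.4, 11.04, -9.2) = (1.632, 2.5392, -0.616)
(x₃, y₃, z₃) = (1.632, 2.5392, -0.616) − 0.02·(7.056, 10.1568, -8.464) = (1.49088, 2.336064, -0.44672)
E(1.49088, 2.336064, -0.44672) = 13.939440238592

13.939440238592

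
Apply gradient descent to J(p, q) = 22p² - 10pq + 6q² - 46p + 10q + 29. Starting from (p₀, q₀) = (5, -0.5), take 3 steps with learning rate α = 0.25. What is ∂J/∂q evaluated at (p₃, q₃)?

62679.875

∇J = (44p - 10q - 46, -10p + 12q + 10)
Step 1: at (5, -0.5), ∇J = (179, -46) → (5, -0.5) − 0.25·(179, -46) = (-39.75, 11)
Step 2: at (-39.75, 11), ∇J = (-1905, 539.5) → (-39.75, 11) − 0.25·(-1905, 539.5) = (436.5, -123.875)
Step 3: at (436.5, -123.875), ∇J = (20398.75, -5841.5) → (436.5, -123.875) − 0.25·(20398.75, -5841.5) = (-4663.1875, 1336.5)
∂J/∂q at (-4663.1875, 1336.5) = 62679.875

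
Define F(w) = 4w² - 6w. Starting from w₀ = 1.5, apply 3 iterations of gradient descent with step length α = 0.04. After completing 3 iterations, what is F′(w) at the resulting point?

F′(w) = 8w - 6
Step 1: F′(1.5) = 6; w₁ = 1.5 − 0.04·6 = 1.26
Step 2: F′(1.26) = 4.08; w₂ = 1.26 − 0.04·4.08 = 1.0968
Step 3: F′(1.0968) = 2.7744; w₃ = 1.0968 − 0.04·2.7744 = 0.985824
F′(w) at (0.985824) = 1.886592

1.886592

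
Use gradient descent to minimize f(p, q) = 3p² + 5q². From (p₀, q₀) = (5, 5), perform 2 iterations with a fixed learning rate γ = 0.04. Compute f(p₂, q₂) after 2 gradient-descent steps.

∇f = (6p, 10q)
(p₁, q₁) = (5, 5) − 0.04·(30, 50) = (3.8, 3)
(p₂, q₂) = (3.8, 3) − 0.04·(22.8, 30) = (2.888, 1.8)
f(2.888, 1.8) = 41.221632

41.221632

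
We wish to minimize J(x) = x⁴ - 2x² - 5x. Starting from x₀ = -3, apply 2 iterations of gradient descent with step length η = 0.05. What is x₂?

0.986975

J′(x) = 4x³ - 4x - 5
Step 1: J′(-3) = -101; x₁ = -3 − 0.05·(-101) = 2.05
Step 2: J′(2.05) = 21.2605; x₂ = 2.05 − 0.05·21.2605 = 0.986975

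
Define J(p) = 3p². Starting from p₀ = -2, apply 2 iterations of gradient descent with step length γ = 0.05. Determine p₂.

J′(p) = 6p
p₁ = -2 − 0.05·(-12) = -1.4
p₂ = -1.4 − 0.05·(-8.4) = -0.98

-0.98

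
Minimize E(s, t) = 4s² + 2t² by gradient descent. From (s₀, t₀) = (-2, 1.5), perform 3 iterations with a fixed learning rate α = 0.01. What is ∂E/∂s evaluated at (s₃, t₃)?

∇E = (8s, 4t)
(s₁, t₁) = (-2, 1.5) − 0.01·(-16, 6) = (-1.84, 1.44)
(s₂, t₂) = (-1.84, 1.44) − 0.01·(-14.72, 5.76) = (-1.6928, 1.3824)
(s₃, t₃) = (-1.6928, 1.3824) − 0.01·(-13.5424, 5.5296) = (-1.557376, 1.327104)
∂E/∂s at (-1.557376, 1.327104) = -12.459008

-12.459008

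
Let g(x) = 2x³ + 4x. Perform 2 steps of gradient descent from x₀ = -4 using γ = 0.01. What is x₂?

g′(x) = 6x² + 4
x₁ = -4 − 0.01·100 = -5
x₂ = -5 − 0.01·154 = -6.54

-6.54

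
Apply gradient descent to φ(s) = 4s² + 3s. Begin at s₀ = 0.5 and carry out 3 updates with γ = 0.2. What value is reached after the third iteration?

φ′(s) = 8s + 3
Step 1: φ′(0.5) = 7; s₁ = 0.5 − 0.2·7 = -0.9
Step 2: φ′(-0.9) = -4.2; s₂ = -0.9 − 0.2·(-4.2) = -0.06
Step 3: φ′(-0.06) = 2.52; s₃ = -0.06 − 0.2·2.52 = -0.564

-0.564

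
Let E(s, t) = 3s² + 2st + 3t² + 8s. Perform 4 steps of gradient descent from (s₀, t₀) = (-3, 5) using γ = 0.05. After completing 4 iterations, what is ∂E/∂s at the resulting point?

-3.36

∇E = (6s + 2t + 8, 2s + 6t)
Step 1: at (-3, 5), ∇E = (0, 24) → (-3, 5) − 0.05·(0, 24) = (-3, 3.8)
Step 2: at (-3, 3.8), ∇E = (-2.4, 16.8) → (-3, 3.8) − 0.05·(-2.4, 16.8) = (-2.88, 2.96)
Step 3: at (-2.88, 2.96), ∇E = (-3.36, 12) → (-2.88, 2.96) − 0.05·(-3.36, 12) = (-2.712, 2.36)
Step 4: at (-2.712, 2.36), ∇E = (-3.552, 8.736) → (-2.712, 2.36) − 0.05·(-3.552, 8.736) = (-2.5344, 1.9232)
∂E/∂s at (-2.5344, 1.9232) = -3.36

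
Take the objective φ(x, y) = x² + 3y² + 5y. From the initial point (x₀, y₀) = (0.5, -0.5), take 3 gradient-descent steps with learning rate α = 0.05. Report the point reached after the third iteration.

∇φ = (2x, 6y + 5)
Step 1: at (0.5, -0.5), ∇φ = (1, 2) → (0.5, -0.5) − 0.05·(1, 2) = (0.45, -0.6)
Step 2: at (0.45, -0.6), ∇φ = (0.9, 1.4) → (0.45, -0.6) − 0.05·(0.9, 1.4) = (0.405, -0.67)
Step 3: at (0.405, -0.67), ∇φ = (0.81, 0.98) → (0.405, -0.67) − 0.05·(0.81, 0.98) = (0.3645, -0.719)

(0.3645, -0.719)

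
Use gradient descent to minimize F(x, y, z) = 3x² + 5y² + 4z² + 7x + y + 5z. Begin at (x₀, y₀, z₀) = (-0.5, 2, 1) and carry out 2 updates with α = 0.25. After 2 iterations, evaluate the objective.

∇F = (6x + 7, 10y + 1, 8z + 5)
Step 1: at (-0.5, 2, 1), ∇F = (4, 21, 13) → (-0.5, 2, 1) − 0.25·(4, 21, 13) = (-1.5, -3.25, -2.25)
Step 2: at (-1.5, -3.25, -2.25), ∇F = (-2, -31.5, -13) → (-1.5, -3.25, -2.25) − 0.25·(-2, -31.5, -13) = (-1, 4.625, 1)
F(-1, 4.625, 1) = 116.578125

116.578125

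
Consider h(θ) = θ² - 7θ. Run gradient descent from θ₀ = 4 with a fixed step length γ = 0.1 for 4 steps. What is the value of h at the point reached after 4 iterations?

h′(θ) = 2θ - 7
Step 1: h′(4) = 1; θ₁ = 4 − 0.1·1 = 3.9
Step 2: h′(3.9) = 0.8; θ₂ = 3.9 − 0.1·0.8 = 3.82
Step 3: h′(3.82) = 0.64; θ₃ = 3.82 − 0.1·0.64 = 3.756
Step 4: h′(3.756) = 0.512; θ₄ = 3.756 − 0.1·0.512 = 3.7048
h(3.7048) = -12.20805696

-12.20805696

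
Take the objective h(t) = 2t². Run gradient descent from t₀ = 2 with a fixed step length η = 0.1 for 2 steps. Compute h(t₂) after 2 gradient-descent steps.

1.0368

h′(t) = 4t
Step 1: h′(2) = 8; t₁ = 2 − 0.1·8 = 1.2
Step 2: h′(1.2) = 4.8; t₂ = 1.2 − 0.1·4.8 = 0.72
h(0.72) = 1.0368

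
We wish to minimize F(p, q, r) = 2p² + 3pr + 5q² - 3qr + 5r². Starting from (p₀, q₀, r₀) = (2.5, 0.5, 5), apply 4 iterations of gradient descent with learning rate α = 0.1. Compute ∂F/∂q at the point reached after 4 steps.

∇F = (4p + 3r, 10q - 3r, 3p - 3q + 10r)
(p₁, q₁, r₁) = (2.5, 0.5, 5) − 0.1·(25, -10, 56) = (0, 1.5, -0.6)
(p₂, q₂, r₂) = (0, 1.5, -0.6) − 0.1·(-1.8, 16.8, -10.5) = (0.18, -0.18, 0.45)
(p₃, q₃, r₃) = (0.18, -0.18, 0.45) − 0.1·(2.07, -3.15, 5.58) = (-0.027, 0.135, -0.108)
(p₄, q₄, r₄) = (-0.027, 0.135, -0.108) − 0.1·(-0.432, 1.674, -1.566) = (0.0162, -0.0324, 0.0486)
∂F/∂q at (0.0162, -0.0324, 0.0486) = -0.4698

-0.4698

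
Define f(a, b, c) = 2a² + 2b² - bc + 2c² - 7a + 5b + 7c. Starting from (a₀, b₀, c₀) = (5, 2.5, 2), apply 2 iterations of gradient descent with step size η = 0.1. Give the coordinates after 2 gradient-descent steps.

∇f = (4a - 7, 4b - c + 5, -b + 4c + 7)
Step 1: at (5, 2.5, 2), ∇f = (13, 13, 12.5) → (5, 2.5, 2) − 0.1·(13, 13, 12.5) = (3.7, 1.2, 0.75)
Step 2: at (3.7, 1.2, 0.75), ∇f = (7.8, 9.05, 8.8) → (3.7, 1.2, 0.75) − 0.1·(7.8, 9.05, 8.8) = (2.92, 0.295, -0.13)

(2.92, 0.295, -0.13)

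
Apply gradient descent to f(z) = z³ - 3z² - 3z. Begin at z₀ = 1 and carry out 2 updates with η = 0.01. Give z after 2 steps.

f′(z) = 3z² - 6z - 3
Step 1: f′(1) = -6; z₁ = 1 − 0.01·(-6) = 1.06
Step 2: f′(1.06) = -5.9892; z₂ = 1.06 − 0.01·(-5.9892) = 1.119892

1.119892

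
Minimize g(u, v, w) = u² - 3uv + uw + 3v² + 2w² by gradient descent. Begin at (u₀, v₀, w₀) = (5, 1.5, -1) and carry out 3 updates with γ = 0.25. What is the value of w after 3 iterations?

∇g = (2u - 3v + w, -3u + 6v, u + 4w)
Step 1: at (5, 1.5, -1), ∇g = (4.5, -6, 1) → (5, 1.5, -1) − 0.25·(4.5, -6, 1) = (3.875, 3, -1.25)
Step 2: at (3.875, 3, -1.25), ∇g = (-2.5, 6.375, -1.125) → (3.875, 3, -1.25) − 0.25·(-2.5, 6.375, -1.125) = (4.5, 1.40625, -0.96875)
Step 3: at (4.5, 1.40625, -0.96875), ∇g = (3.8125, -5.0625, 0.625) → (4.5, 1.40625, -0.96875) − 0.25·(3.8125, -5.0625, 0.625) = (3.546875, 2.671875, -1.125)
w = -1.125

-1.125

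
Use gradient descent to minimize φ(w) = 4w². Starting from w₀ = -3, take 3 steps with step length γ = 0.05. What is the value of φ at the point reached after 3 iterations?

1.679616

φ′(w) = 8w
w₁ = -3 − 0.05·(-24) = -1.8
w₂ = -1.8 − 0.05·(-14.4) = -1.08
w₃ = -1.08 − 0.05·(-8.64) = -0.648
φ(-0.648) = 1.679616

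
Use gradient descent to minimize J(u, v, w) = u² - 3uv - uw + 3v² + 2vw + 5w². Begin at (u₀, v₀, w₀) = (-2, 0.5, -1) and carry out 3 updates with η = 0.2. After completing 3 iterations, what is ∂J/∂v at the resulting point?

∇J = (2u - 3v - w, -3u + 6v + 2w, -u + 2v + 10w)
Step 1: at (-2, 0.5, -1), ∇J = (-4.5, 7, -7) → (-2, 0.5, -1) − 0.2·(-4.5, 7, -7) = (-1.1, -0.9, 0.4)
Step 2: at (-1.1, -0.9, 0.4), ∇J = (0.1, -1.3, 3.3) → (-1.1, -0.9, 0.4) − 0.2·(0.1, -1.3, 3.3) = (-1.12, -0.64, -0.26)
Step 3: at (-1.12, -0.64, -0.26), ∇J = (-0.06, -1, -2.76) → (-1.12, -0.64, -0.26) − 0.2·(-0.06, -1, -2.76) = (-1.108, -0.44, 0.292)
∂J/∂v at (-1.108, -0.44, 0.292) = 1.268

1.268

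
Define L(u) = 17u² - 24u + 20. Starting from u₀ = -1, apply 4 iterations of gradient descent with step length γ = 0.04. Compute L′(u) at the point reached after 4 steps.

L′(u) = 34u - 24
u₁ = -1 − 0.04·(-58) = 1.32
u₂ = 1.32 − 0.04·20.88 = 0.4848
u₃ = 0.4848 − 0.04·(-7.5168) = 0.785472
u₄ = 0.785472 − 0.04·2.706048 = 0.67723008
L′(u) at (0.67723008) = -0.97417728

-0.97417728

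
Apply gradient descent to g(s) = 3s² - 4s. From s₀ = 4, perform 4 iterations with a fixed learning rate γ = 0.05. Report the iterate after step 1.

g′(s) = 6s - 4
Step 1: g′(4) = 20; s₁ = 4 − 0.05·20 = 3

3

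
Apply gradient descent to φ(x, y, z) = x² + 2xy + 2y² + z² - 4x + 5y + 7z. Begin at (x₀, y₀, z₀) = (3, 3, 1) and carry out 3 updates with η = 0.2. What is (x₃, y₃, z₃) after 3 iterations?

∇φ = (2x + 2y - 4, 2x + 4y + 5, 2z + 7)
Step 1: at (3, 3, 1), ∇φ = (8, 23, 9) → (3, 3, 1) − 0.2·(8, 23, 9) = (1.4, -1.6, -0.8)
Step 2: at (1.4, -1.6, -0.8), ∇φ = (-4.4, 1.4, 5.4) → (1.4, -1.6, -0.8) − 0.2·(-4.4, 1.4, 5.4) = (2.28, -1.88, -1.88)
Step 3: at (2.28, -1.88, -1.88), ∇φ = (-3.2, 2.04, 3.24) → (2.28, -1.88, -1.88) − 0.2·(-3.2, 2.04, 3.24) = (2.92, -2.288, -2.528)

(2.92, -2.288, -2.528)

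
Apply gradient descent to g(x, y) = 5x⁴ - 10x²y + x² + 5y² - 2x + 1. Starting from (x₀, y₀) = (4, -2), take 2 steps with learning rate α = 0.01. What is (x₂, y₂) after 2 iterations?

∇g = (20x³ - 20xy + 2x - 2, -10x² + 10y)
Step 1: at (4, -2), ∇g = (1446, -180) → (4, -2) − 0.01·(1446, -180) = (-10.46, -0.2)
Step 2: at (-10.46, -0.2), ∇g = (-22953.66672, -1096.116) → (-10.46, -0.2) − 0.01·(-22953.66672, -1096.116) = (219.0766672, 10.76116)

(219.0766672, 10.76116)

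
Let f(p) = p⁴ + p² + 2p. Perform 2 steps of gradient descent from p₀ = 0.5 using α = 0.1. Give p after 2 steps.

f′(p) = 4p³ + 2p + 2
Step 1: f′(0.5) = 3.5; p₁ = 0.5 − 0.1·3.5 = 0.15
Step 2: f′(0.15) = 2.3135; p₂ = 0.15 − 0.1·2.3135 = -0.08135

-0.08135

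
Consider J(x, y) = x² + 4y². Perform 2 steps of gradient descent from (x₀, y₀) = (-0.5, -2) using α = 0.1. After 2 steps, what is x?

∇J = (2x, 8y)
Step 1: at (-0.5, -2), ∇J = (-1, -16) → (-0.5, -2) − 0.1·(-1, -16) = (-0.4, -0.4)
Step 2: at (-0.4, -0.4), ∇J = (-0.8, -3.2) → (-0.4, -0.4) − 0.1·(-0.8, -3.2) = (-0.32, -0.08)
x = -0.32

-0.32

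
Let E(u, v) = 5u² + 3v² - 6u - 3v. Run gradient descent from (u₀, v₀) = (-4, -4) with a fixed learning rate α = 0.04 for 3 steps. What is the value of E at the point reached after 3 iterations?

14.092725460992

∇E = (10u - 6, 6v - 3)
(u₁, v₁) = (-4, -4) − 0.04·(-46, -27) = (-2.16, -2.92)
(u₂, v₂) = (-2.16, -2.92) − 0.04·(-27.6, -20.52) = (-1.056, -2.0992)
(u₃, v₃) = (-1.056, -2.0992) − 0.04·(-16.56, -15.5952) = (-0.3936, -1.475392)
E(-0.3936, -1.475392) = 14.092725460992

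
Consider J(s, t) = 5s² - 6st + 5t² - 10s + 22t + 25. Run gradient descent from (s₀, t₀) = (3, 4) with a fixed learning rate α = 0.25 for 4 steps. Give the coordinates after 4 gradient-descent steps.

∇J = (10s - 6t - 10, -6s + 10t + 22)
(s₁, t₁) = (3, 4) − 0.25·(-4, 44) = (4, -7)
(s₂, t₂) = (4, -7) − 0.25·(72, -72) = (-14, 11)
(s₃, t₃) = (-14, 11) − 0.25·(-216, 216) = (40, -43)
(s₄, t₄) = (40, -43) − 0.25·(648, -648) = (-122, 119)

(-122, 119)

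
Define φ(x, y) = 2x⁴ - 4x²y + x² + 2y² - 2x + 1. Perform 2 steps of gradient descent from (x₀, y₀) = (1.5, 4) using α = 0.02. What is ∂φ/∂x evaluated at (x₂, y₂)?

∇φ = (8x³ - 8xy + 2x - 2, -4x² + 4y)
(x₁, y₁) = (1.5, 4) − 0.02·(-20, 7) = (1.9, 3.86)
(x₂, y₂) = (1.9, 3.86) − 0.02·(-2, 1) = (1.94, 3.84)
∂φ/∂x at (1.94, 3.84) = 0.694272

0.694272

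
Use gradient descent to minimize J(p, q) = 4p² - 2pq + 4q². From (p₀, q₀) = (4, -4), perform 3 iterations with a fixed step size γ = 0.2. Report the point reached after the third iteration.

(-4, 4)

∇J = (8p - 2q, -2p + 8q)
Step 1: at (4, -4), ∇J = (40, -40) → (4, -4) − 0.2·(40, -40) = (-4, 4)
Step 2: at (-4, 4), ∇J = (-40, 40) → (-4, 4) − 0.2·(-40, 40) = (4, -4)
Step 3: at (4, -4), ∇J = (40, -40) → (4, -4) − 0.2·(40, -40) = (-4, 4)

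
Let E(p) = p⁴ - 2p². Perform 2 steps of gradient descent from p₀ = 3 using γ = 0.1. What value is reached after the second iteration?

105.7584

E′(p) = 4p³ - 4p
Step 1: E′(3) = 96; p₁ = 3 − 0.1·96 = -6.6
Step 2: E′(-6.6) = -1123.584; p₂ = -6.6 − 0.1·(-1123.584) = 105.7584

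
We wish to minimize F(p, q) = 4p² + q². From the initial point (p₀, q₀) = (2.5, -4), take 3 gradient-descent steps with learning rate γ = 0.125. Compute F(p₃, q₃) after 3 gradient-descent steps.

∇F = (8p, 2q)
Step 1: at (2.5, -4), ∇F = (20, -8) → (2.5, -4) − 0.125·(20, -8) = (0, -3)
Step 2: at (0, -3), ∇F = (0, -6) → (0, -3) − 0.125·(0, -6) = (0, -2.25)
Step 3: at (0, -2.25), ∇F = (0, -4.5) → (0, -2.25) − 0.125·(0, -4.5) = (0, -1.6875)
F(0, -1.6875) = 2.84765625

2.84765625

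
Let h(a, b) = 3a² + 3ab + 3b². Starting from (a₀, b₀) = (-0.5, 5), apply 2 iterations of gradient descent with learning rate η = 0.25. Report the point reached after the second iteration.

(3.34375, 3.6875)

∇h = (6a + 3b, 3a + 6b)
(a₁, b₁) = (-0.5, 5) − 0.25·(12, 28.5) = (-3.5, -2.125)
(a₂, b₂) = (-3.5, -2.125) − 0.25·(-27.375, -23.25) = (3.34375, 3.6875)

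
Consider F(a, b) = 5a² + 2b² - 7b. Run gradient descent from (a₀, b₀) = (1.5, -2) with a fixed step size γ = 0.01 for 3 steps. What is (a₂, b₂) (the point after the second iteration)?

∇F = (10a, 4b - 7)
(a₁, b₁) = (1.5, -2) − 0.01·(15, -15) = (1.35, -1.85)
(a₂, b₂) = (1.35, -1.85) − 0.01·(13.5, -14.4) = (1.215, -1.706)

(1.215, -1.706)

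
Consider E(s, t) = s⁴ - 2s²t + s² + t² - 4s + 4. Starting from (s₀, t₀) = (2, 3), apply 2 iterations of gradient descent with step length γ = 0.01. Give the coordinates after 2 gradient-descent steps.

∇E = (4s³ - 4st + 2s - 4, -2s² + 2t)
(s₁, t₁) = (2, 3) − 0.01·(8, -2) = (1.92, 3.02)
(s₂, t₂) = (1.92, 3.02) − 0.01·(4.957952, -1.3328) = (1.87042048, 3.033328)

(1.87042048, 3.033328)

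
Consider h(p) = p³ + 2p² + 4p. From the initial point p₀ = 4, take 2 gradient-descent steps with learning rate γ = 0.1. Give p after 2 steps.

-4.432

h′(p) = 3p² + 4p + 4
Step 1: h′(4) = 68; p₁ = 4 − 0.1·68 = -2.8
Step 2: h′(-2.8) = 16.32; p₂ = -2.8 − 0.1·16.32 = -4.432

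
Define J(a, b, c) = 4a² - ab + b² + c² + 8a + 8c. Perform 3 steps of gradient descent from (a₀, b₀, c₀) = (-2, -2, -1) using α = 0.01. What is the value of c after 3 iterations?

∇J = (8a - b + 8, -a + 2b, 2c + 8)
Step 1: at (-2, -2, -1), ∇J = (-6, -2, 6) → (-2, -2, -1) − 0.01·(-6, -2, 6) = (-1.94, -1.98, -1.06)
Step 2: at (-1.94, -1.98, -1.06), ∇J = (-5.54, -2.02, 5.88) → (-1.94, -1.98, -1.06) − 0.01·(-5.54, -2.02, 5.88) = (-1.8846, -1.9598, -1.1188)
Step 3: at (-1.8846, -1.9598, -1.1188), ∇J = (-5.117, -2.035, 5.7624) → (-1.8846, -1.9598, -1.1188) − 0.01·(-5.117, -2.035, 5.7624) = (-1.83343, -1.93945, -1.176424)
c = -1.176424

-1.176424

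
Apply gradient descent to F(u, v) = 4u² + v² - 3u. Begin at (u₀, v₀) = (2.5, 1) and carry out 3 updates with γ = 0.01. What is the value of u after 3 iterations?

2.029712

∇F = (8u - 3, 2v)
Step 1: at (2.5, 1), ∇F = (17, 2) → (2.5, 1) − 0.01·(17, 2) = (2.33, 0.98)
Step 2: at (2.33, 0.98), ∇F = (15.64, 1.96) → (2.33, 0.98) − 0.01·(15.64, 1.96) = (2.1736, 0.9604)
Step 3: at (2.1736, 0.9604), ∇F = (14.3888, 1.9208) → (2.1736, 0.9604) − 0.01·(14.3888, 1.9208) = (2.029712, 0.941192)
u = 2.029712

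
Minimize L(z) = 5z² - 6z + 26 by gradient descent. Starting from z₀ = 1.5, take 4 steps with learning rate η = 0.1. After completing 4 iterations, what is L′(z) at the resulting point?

L′(z) = 10z - 6
z₁ = 1.5 − 0.1·9 = 0.6
z₂ = 0.6 − 0.1·0 = 0.6
z₃ = 0.6 − 0.1·0 = 0.6
z₄ = 0.6 − 0.1·0 = 0.6
L′(z) at (0.6) = 0

0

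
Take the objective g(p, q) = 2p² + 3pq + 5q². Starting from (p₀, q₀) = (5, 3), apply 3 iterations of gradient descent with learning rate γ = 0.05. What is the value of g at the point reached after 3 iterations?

7.69146546875

∇g = (4p + 3q, 3p + 10q)
(p₁, q₁) = (5, 3) − 0.05·(29, 45) = (3.55, 0.75)
(p₂, q₂) = (3.55, 0.75) − 0.05·(16.45, 18.15) = (2.7275, -0.1575)
(p₃, q₃) = (2.7275, -0.1575) − 0.05·(10.4375, 6.6075) = (2.205625, -0.487875)
g(2.205625, -0.487875) = 7.69146546875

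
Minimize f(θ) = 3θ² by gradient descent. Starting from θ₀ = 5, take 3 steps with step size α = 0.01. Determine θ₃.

f′(θ) = 6θ
Step 1: f′(5) = 30; θ₁ = 5 − 0.01·30 = 4.7
Step 2: f′(4.7) = 28.2; θ₂ = 4.7 − 0.01·28.2 = 4.418
Step 3: f′(4.418) = 26.508; θ₃ = 4.418 − 0.01·26.508 = 4.15292

4.15292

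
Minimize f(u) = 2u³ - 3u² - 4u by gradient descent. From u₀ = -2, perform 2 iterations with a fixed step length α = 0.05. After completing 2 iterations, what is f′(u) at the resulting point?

f′(u) = 6u² - 6u - 4
Step 1: f′(-2) = 32; u₁ = -2 − 0.05·32 = -3.6
Step 2: f′(-3.6) = 95.36; u₂ = -3.6 − 0.05·95.36 = -8.368
f′(u) at (-8.368) = 466.348544

466.348544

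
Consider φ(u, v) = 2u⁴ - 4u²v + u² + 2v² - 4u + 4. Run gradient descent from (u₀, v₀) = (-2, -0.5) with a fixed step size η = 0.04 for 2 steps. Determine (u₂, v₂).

(0.79552, 0.4152)

∇φ = (8u³ - 8uv + 2u - 4, -4u² + 4v)
Step 1: at (-2, -0.5), ∇φ = (-80, -18) → (-2, -0.5) − 0.04·(-80, -18) = (1.2, 0.22)
Step 2: at (1.2, 0.22), ∇φ = (10.112, -4.88) → (1.2, 0.22) − 0.04·(10.112, -4.88) = (0.79552, 0.4152)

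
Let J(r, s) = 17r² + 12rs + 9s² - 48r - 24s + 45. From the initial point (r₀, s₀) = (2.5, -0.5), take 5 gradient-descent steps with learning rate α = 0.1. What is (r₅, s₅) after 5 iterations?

(-146.0736, -78.32192)

∇J = (34r + 12s - 48, 12r + 18s - 24)
Step 1: at (2.5, -0.5), ∇J = (31, -3) → (2.5, -0.5) − 0.1·(31, -3) = (-0.6, -0.2)
Step 2: at (-0.6, -0.2), ∇J = (-70.8, -34.8) → (-0.6, -0.2) − 0.1·(-70.8, -34.8) = (6.48, 3.28)
Step 3: at (6.48, 3.28), ∇J = (211.68, 112.8) → (6.48, 3.28) − 0.1·(211.68, 112.8) = (-14.688, -8)
Step 4: at (-14.688, -8), ∇J = (-643.392, -344.256) → (-14.688, -8) − 0.1·(-643.392, -344.256) = (49.6512, 26.4256)
Step 5: at (49.6512, 26.4256), ∇J = (1957.248, 1047.4752) → (49.6512, 26.4256) − 0.1·(1957.248, 1047.4752) = (-146.0736, -78.32192)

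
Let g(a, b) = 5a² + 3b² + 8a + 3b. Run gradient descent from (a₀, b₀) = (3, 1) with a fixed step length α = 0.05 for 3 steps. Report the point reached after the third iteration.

(-0.325, 0.0145)

∇g = (10a + 8, 6b + 3)
(a₁, b₁) = (3, 1) − 0.05·(38, 9) = (1.1, 0.55)
(a₂, b₂) = (1.1, 0.55) − 0.05·(19, 6.3) = (0.15, 0.235)
(a₃, b₃) = (0.15, 0.235) − 0.05·(9.5, 4.41) = (-0.325, 0.0145)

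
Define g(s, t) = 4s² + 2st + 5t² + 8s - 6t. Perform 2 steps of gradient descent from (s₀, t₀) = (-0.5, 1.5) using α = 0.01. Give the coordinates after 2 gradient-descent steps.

∇g = (8s + 2t + 8, 2s + 10t - 6)
(s₁, t₁) = (-0.5, 1.5) − 0.01·(7, 8) = (-0.57, 1.42)
(s₂, t₂) = (-0.57, 1.42) − 0.01·(6.28, 7.06) = (-0.6328, 1.3494)

(-0.6328, 1.3494)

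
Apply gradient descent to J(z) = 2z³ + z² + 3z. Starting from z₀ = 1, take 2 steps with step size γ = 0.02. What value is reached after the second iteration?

J′(z) = 6z² + 2z + 3
z₁ = 1 − 0.02·11 = 0.78
z₂ = 0.78 − 0.02·8.2104 = 0.615792

0.615792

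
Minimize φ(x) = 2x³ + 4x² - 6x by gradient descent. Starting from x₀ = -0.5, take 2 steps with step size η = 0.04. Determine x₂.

φ′(x) = 6x² + 8x - 6
x₁ = -0.5 − 0.04·(-8.5) = -0.16
x₂ = -0.16 − 0.04·(-7.1264) = 0.125056

0.125056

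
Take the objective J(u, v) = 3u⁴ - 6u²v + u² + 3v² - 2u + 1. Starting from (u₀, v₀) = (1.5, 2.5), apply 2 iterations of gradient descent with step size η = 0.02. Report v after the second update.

2.469388

∇J = (12u³ - 12uv + 2u - 2, -6u² + 6v)
Step 1: at (1.5, 2.5), ∇J = (-3.5, 1.5) → (1.5, 2.5) − 0.02·(-3.5, 1.5) = (1.57, 2.47)
Step 2: at (1.57, 2.47), ∇J = (1.043916, 0.0306) → (1.57, 2.47) − 0.02·(1.043916, 0.0306) = (1.54912168, 2.469388)
v = 2.469388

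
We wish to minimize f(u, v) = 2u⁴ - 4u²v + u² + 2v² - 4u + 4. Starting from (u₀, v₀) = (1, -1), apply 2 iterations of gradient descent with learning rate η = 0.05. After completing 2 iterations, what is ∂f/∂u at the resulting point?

∇f = (8u³ - 8uv + 2u - 4, -4u² + 4v)
Step 1: at (1, -1), ∇f = (14, -8) → (1, -1) − 0.05·(14, -8) = (0.3, -0.6)
Step 2: at (0.3, -0.6), ∇f = (-1.744, -2.76) → (0.3, -0.6) − 0.05·(-1.744, -2.76) = (0.3872, -0.462)
∂f/∂u at (0.3872, -0.462) = -1.330104713216

-1.330104713216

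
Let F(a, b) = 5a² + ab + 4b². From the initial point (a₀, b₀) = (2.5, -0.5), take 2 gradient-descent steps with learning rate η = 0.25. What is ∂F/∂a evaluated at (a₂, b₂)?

∇F = (10a + b, a + 8b)
Step 1: at (2.5, -0.5), ∇F = (24.5, -1.5) → (2.5, -0.5) − 0.25·(24.5, -1.5) = (-3.625, -0.125)
Step 2: at (-3.625, -0.125), ∇F = (-36.375, -4.625) → (-3.625, -0.125) − 0.25·(-36.375, -4.625) = (5.46875, 1.03125)
∂F/∂a at (5.46875, 1.03125) = 55.71875

55.71875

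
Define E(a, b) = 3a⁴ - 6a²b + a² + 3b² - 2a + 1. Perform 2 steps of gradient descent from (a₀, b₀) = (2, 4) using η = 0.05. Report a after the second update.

2.2546

∇E = (12a³ - 12ab + 2a - 2, -6a² + 6b)
Step 1: at (2, 4), ∇E = (2, 0) → (2, 4) − 0.05·(2, 0) = (1.9, 4)
Step 2: at (1.9, 4), ∇E = (-7.092, 2.34) → (1.9, 4) − 0.05·(-7.092, 2.34) = (2.2546, 3.883)
a = 2.2546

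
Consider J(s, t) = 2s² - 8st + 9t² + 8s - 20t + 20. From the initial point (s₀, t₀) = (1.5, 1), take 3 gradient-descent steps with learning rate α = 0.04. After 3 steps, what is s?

1.244384

∇J = (4s - 8t + 8, -8s + 18t - 20)
Step 1: at (1.5, 1), ∇J = (6, -14) → (1.5, 1) − 0.04·(6, -14) = (1.26, 1.56)
Step 2: at (1.26, 1.56), ∇J = (0.56, -2) → (1.26, 1.56) − 0.04·(0.56, -2) = (1.2376, 1.64)
Step 3: at (1.2376, 1.64), ∇J = (-0.1696, -0.3808) → (1.2376, 1.64) − 0.04·(-0.1696, -0.3808) = (1.244384, 1.655232)
s = 1.244384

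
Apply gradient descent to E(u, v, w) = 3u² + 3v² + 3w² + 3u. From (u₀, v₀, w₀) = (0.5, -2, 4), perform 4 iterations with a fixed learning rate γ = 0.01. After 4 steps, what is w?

3.12299584

∇E = (6u + 3, 6v, 6w)
(u₁, v₁, w₁) = (0.5, -2, 4) − 0.01·(6, -12, 24) = (0.44, -1.88, 3.76)
(u₂, v₂, w₂) = (0.44, -1.88, 3.76) − 0.01·(5.64, -11.28, 22.56) = (0.3836, -1.7672, 3.5344)
(u₃, v₃, w₃) = (0.3836, -1.7672, 3.5344) − 0.01·(5.3016, -10.6032, 21.2064) = (0.330584, -1.661168, 3.322336)
(u₄, v₄, w₄) = (0.330584, -1.661168, 3.322336) − 0.01·(4.983504, -9.967008, 19.934016) = (0.28074896, -1.56149792, 3.12299584)
w = 3.12299584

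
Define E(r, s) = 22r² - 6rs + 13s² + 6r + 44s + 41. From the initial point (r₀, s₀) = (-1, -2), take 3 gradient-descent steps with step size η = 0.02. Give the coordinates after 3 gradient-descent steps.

∇E = (44r - 6s + 6, -6r + 26s + 44)
Step 1: at (-1, -2), ∇E = (-26, -2) → (-1, -2) − 0.02·(-26, -2) = (-0.48, -1.96)
Step 2: at (-0.48, -1.96), ∇E = (-3.36, -4.08) → (-0.48, -1.96) − 0.02·(-3.36, -4.08) = (-0.4128, -1.8784)
Step 3: at (-0.4128, -1.8784), ∇E = (-0.8928, -2.3616) → (-0.4128, -1.8784) − 0.02·(-0.8928, -2.3616) = (-0.394944, -1.831168)

(-0.394944, -1.831168)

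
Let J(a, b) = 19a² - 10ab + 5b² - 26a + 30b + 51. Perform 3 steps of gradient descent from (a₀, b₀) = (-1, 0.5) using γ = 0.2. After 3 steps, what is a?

696.848

∇J = (38a - 10b - 26, -10a + 10b + 30)
Step 1: at (-1, 0.5), ∇J = (-69, 45) → (-1, 0.5) − 0.2·(-69, 45) = (12.8, -8.5)
Step 2: at (12.8, -8.5), ∇J = (545.4, -183) → (12.8, -8.5) − 0.2·(545.4, -183) = (-96.28, 28.1)
Step 3: at (-96.28, 28.1), ∇J = (-3965.64, 1273.8) → (-96.28, 28.1) − 0.2·(-3965.64, 1273.8) = (696.848, -226.66)
a = 696.848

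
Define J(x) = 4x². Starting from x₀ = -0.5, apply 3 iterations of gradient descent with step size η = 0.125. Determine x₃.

0

J′(x) = 8x
x₁ = -0.5 − 0.125·(-4) = 0
x₂ = 0 − 0.125·0 = 0
x₃ = 0 − 0.125·0 = 0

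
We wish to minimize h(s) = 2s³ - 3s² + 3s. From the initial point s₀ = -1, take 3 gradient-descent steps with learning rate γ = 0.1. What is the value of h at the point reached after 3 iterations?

h′(s) = 6s² - 6s + 3
Step 1: h′(-1) = 15; s₁ = -1 − 0.1·15 = -2.5
Step 2: h′(-2.5) = 55.5; s₂ = -2.5 − 0.1·55.5 = -8.05
Step 3: h′(-8.05) = 440.115; s₃ = -8.05 − 0.1·440.115 = -52.0615
h(-52.0615) = -290502.34037396675

-290502.34037396675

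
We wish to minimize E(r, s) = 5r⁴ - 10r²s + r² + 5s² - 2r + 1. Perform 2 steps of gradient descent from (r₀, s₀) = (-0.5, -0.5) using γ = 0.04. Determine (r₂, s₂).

(0.0196096, -0.11744)

∇E = (20r³ - 20rs + 2r - 2, -10r² + 10s)
Step 1: at (-0.5, -0.5), ∇E = (-10.5, -7.5) → (-0.5, -0.5) − 0.04·(-10.5, -7.5) = (-0.08, -0.2)
Step 2: at (-0.08, -0.2), ∇E = (-2.49024, -2.064) → (-0.08, -0.2) − 0.04·(-2.49024, -2.064) = (0.0196096, -0.11744)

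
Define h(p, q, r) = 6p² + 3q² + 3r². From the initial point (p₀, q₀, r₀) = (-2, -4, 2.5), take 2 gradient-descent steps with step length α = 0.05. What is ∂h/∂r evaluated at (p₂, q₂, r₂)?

7.35

∇h = (12p, 6q, 6r)
(p₁, q₁, r₁) = (-2, -4, 2.5) − 0.05·(-24, -24, 15) = (-0.8, -2.8, 1.75)
(p₂, q₂, r₂) = (-0.8, -2.8, 1.75) − 0.05·(-9.6, -16.8, 10.5) = (-0.32, -1.96, 1.225)
∂h/∂r at (-0.32, -1.96, 1.225) = 7.35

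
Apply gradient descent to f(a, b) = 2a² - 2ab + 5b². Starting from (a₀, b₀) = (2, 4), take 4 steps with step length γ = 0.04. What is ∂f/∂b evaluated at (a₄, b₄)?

5.31072

∇f = (4a - 2b, -2a + 10b)
Step 1: at (2, 4), ∇f = (0, 36) → (2, 4) − 0.04·(0, 36) = (2, 2.56)
Step 2: at (2, 2.56), ∇f = (2.88, 21.6) → (2, 2.56) − 0.04·(2.88, 21.6) = (1.8848, 1.696)
Step 3: at (1.8848, 1.696), ∇f = (4.1472, 13.1904) → (1.8848, 1.696) − 0.04·(4.1472, 13.1904) = (1.718912, 1.168384)
Step 4: at (1.718912, 1.168384), ∇f = (4.53888, 8.246016) → (1.718912, 1.168384) − 0.04·(4.53888, 8.246016) = (1.5373568, 0.83854336)
∂f/∂b at (1.5373568, 0.83854336) = 5.31072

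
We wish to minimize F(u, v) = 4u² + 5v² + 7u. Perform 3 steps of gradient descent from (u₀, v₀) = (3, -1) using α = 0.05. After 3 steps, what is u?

∇F = (8u + 7, 10v)
(u₁, v₁) = (3, -1) − 0.05·(31, -10) = (1.45, -0.5)
(u₂, v₂) = (1.45, -0.5) − 0.05·(18.6, -5) = (0.52, -0.25)
(u₃, v₃) = (0.52, -0.25) − 0.05·(11.16, -2.5) = (-0.038, -0.125)
u = -0.038

-0.038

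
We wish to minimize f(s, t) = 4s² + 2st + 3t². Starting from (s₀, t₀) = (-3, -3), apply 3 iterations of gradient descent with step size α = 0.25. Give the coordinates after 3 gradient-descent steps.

(7.875, 4.875)

∇f = (8s + 2t, 2s + 6t)
Step 1: at (-3, -3), ∇f = (-30, -24) → (-3, -3) − 0.25·(-30, -24) = (4.5, 3)
Step 2: at (4.5, 3), ∇f = (42, 27) → (4.5, 3) − 0.25·(42, 27) = (-6, -3.75)
Step 3: at (-6, -3.75), ∇f = (-55.5, -34.5) → (-6, -3.75) − 0.25·(-55.5, -34.5) = (7.875, 4.875)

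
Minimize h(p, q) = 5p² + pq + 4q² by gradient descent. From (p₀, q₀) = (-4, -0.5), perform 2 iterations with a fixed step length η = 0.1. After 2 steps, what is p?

-0.03

∇h = (10p + q, p + 8q)
(p₁, q₁) = (-4, -0.5) − 0.1·(-40.5, -8) = (0.05, 0.3)
(p₂, q₂) = (0.05, 0.3) − 0.1·(0.8, 2.45) = (-0.03, 0.055)
p = -0.03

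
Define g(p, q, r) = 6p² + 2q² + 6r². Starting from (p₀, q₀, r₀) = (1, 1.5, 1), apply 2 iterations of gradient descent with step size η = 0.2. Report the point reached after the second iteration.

(1.96, 0.06, 1.96)

∇g = (12p, 4q, 12r)
Step 1: at (1, 1.5, 1), ∇g = (12, 6, 12) → (1, 1.5, 1) − 0.2·(12, 6, 12) = (-1.4, 0.3, -1.4)
Step 2: at (-1.4, 0.3, -1.4), ∇g = (-16.8, 1.2, -16.8) → (-1.4, 0.3, -1.4) − 0.2·(-16.8, 1.2, -16.8) = (1.96, 0.06, 1.96)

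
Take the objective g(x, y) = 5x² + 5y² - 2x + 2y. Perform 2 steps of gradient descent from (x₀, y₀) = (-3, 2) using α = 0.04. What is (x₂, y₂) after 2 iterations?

∇g = (10x - 2, 10y + 2)
(x₁, y₁) = (-3, 2) − 0.04·(-32, 22) = (-1.72, 1.12)
(x₂, y₂) = (-1.72, 1.12) − 0.04·(-19.2, 13.2) = (-0.952, 0.592)

(-0.952, 0.592)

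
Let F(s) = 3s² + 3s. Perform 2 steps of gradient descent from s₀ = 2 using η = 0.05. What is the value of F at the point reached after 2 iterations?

3.751875

F′(s) = 6s + 3
s₁ = 2 − 0.05·15 = 1.25
s₂ = 1.25 − 0.05·10.5 = 0.725
F(0.725) = 3.751875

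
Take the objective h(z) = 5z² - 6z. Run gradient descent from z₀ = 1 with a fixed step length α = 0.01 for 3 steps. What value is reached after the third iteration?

0.8916

h′(z) = 10z - 6
z₁ = 1 − 0.01·4 = 0.96
z₂ = 0.96 − 0.01·3.6 = 0.924
z₃ = 0.924 − 0.01·3.24 = 0.8916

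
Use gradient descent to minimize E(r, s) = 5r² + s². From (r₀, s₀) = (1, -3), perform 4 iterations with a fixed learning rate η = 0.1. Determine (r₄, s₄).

∇E = (10r, 2s)
(r₁, s₁) = (1, -3) − 0.1·(10, -6) = (0, -2.4)
(r₂, s₂) = (0, -2.4) − 0.1·(0, -4.8) = (0, -1.92)
(r₃, s₃) = (0, -1.92) − 0.1·(0, -3.84) = (0, -1.536)
(r₄, s₄) = (0, -1.536) − 0.1·(0, -3.072) = (0, -1.2288)

(0, -1.2288)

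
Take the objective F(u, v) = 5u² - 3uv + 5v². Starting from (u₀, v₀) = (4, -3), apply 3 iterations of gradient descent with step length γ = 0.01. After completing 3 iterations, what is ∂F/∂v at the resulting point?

-27.146637

∇F = (10u - 3v, -3u + 10v)
Step 1: at (4, -3), ∇F = (49, -42) → (4, -3) − 0.01·(49, -42) = (3.51, -2.58)
Step 2: at (3.51, -2.58), ∇F = (42.84, -36.33) → (3.51, -2.58) − 0.01·(42.84, -36.33) = (3.0816, -2.2167)
Step 3: at (3.0816, -2.2167), ∇F = (37.4661, -31.4118) → (3.0816, -2.2167) − 0.01·(37.4661, -31.4118) = (2.706939, -1.902582)
∂F/∂v at (2.706939, -1.902582) = -27.146637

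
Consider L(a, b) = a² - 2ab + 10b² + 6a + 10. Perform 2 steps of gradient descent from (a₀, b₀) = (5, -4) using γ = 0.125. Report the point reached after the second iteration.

(2.5625, -10.375)

∇L = (2a - 2b + 6, -2a + 20b)
(a₁, b₁) = (5, -4) − 0.125·(24, -90) = (2, 7.25)
(a₂, b₂) = (2, 7.25) − 0.125·(-4.5, 141) = (2.5625, -10.375)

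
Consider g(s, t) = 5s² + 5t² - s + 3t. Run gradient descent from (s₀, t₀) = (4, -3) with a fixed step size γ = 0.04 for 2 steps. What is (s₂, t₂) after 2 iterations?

∇g = (10s - 1, 10t + 3)
Step 1: at (4, -3), ∇g = (39, -27) → (4, -3) − 0.04·(39, -27) = (2.44, -1.92)
Step 2: at (2.44, -1.92), ∇g = (23.4, -16.2) → (2.44, -1.92) − 0.04·(23.4, -16.2) = (1.504, -1.272)

(1.504, -1.272)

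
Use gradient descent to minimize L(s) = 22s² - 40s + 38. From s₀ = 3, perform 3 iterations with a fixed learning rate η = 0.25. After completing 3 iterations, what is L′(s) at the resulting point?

L′(s) = 44s - 40
s₁ = 3 − 0.25·92 = -20
s₂ = -20 − 0.25·(-920) = 210
s₃ = 210 − 0.25·9200 = -2090
L′(s) at (-2090) = -92000

-92000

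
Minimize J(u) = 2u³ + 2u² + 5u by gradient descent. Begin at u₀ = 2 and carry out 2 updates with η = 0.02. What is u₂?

J′(u) = 6u² + 4u + 5
Step 1: J′(2) = 37; u₁ = 2 − 0.02·37 = 1.26
Step 2: J′(1.26) = 19.5656; u₂ = 1.26 − 0.02·19.5656 = 0.868688

0.868688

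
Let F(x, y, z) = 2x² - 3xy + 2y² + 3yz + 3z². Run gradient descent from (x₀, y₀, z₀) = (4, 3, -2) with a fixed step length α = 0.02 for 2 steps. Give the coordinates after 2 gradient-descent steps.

(3.7384, 3.2184, -1.8944)

∇F = (4x - 3y, -3x + 4y + 3z, 3y + 6z)
Step 1: at (4, 3, -2), ∇F = (7, -6, -3) → (4, 3, -2) − 0.02·(7, -6, -3) = (3.86, 3.12, -1.94)
Step 2: at (3.86, 3.12, -1.94), ∇F = (6.08, -4.92, -2.28) → (3.86, 3.12, -1.94) − 0.02·(6.08, -4.92, -2.28) = (3.7384, 3.2184, -1.8944)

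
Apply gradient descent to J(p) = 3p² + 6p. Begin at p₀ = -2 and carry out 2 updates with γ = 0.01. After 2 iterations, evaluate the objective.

J′(p) = 6p + 6
Step 1: J′(-2) = -6; p₁ = -2 − 0.01·(-6) = -1.94
Step 2: J′(-1.94) = -5.64; p₂ = -1.94 − 0.01·(-5.64) = -1.8836
J(-1.8836) = -0.65775312

-0.65775312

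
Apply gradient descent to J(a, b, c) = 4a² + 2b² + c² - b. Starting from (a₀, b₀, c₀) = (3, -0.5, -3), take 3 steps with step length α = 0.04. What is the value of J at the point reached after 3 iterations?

9.286634672128

∇J = (8a, 4b - 1, 2c)
Step 1: at (3, -0.5, -3), ∇J = (24, -3, -6) → (3, -0.5, -3) − 0.04·(24, -3, -6) = (2.04, -0.38, -2.76)
Step 2: at (2.04, -0.38, -2.76), ∇J = (16.32, -2.52, -5.52) → (2.04, -0.38, -2.76) − 0.04·(16.32, -2.52, -5.52) = (1.3872, -0.2792, -2.5392)
Step 3: at (1.3872, -0.2792, -2.5392), ∇J = (11.0976, -2.1168, -5.0784) → (1.3872, -0.2792, -2.5392) − 0.04·(11.0976, -2.1168, -5.0784) = (0.943296, -0.194528, -2.336064)
J(0.943296, -0.194528, -2.336064) = 9.286634672128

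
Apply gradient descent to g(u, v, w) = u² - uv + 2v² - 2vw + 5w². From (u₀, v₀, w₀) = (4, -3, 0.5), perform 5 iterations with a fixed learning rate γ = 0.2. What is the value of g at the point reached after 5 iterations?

38.029113984

∇g = (2u - v, -u + 4v - 2w, -2v + 10w)
Step 1: at (4, -3, 0.5), ∇g = (11, -17, 11) → (4, -3, 0.5) − 0.2·(11, -17, 11) = (1.8, 0.4, -1.7)
Step 2: at (1.8, 0.4, -1.7), ∇g = (3.2, 3.2, -17.8) → (1.8, 0.4, -1.7) − 0.2·(3.2, 3.2, -17.8) = (1.16, -0.24, 1.86)
Step 3: at (1.16, -0.24, 1.86), ∇g = (2.56, -5.84, 19.08) → (1.16, -0.24, 1.86) − 0.2·(2.56, -5.84, 19.08) = (0.648, 0.928, -1.956)
Step 4: at (0.648, 0.928, -1.956), ∇g = (0.368, 6.976, -21.416) → (0.648, 0.928, -1.956) − 0.2·(0.368, 6.976, -21.416) = (0.5744, -0.4672, 2.3272)
Step 5: at (0.5744, -0.4672, 2.3272), ∇g = (1.616, -7.0976, 24.2064) → (0.5744, -0.4672, 2.3272) − 0.2·(1.616, -7.0976, 24.2064) = (0.2512, 0.95232, -2.51408)
g(0.2512, 0.95232, -2.51408) = 38.029113984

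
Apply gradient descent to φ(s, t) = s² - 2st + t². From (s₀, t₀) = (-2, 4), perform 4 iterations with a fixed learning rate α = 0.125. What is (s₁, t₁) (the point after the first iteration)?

(-0.5, 2.5)

∇φ = (2s - 2t, -2s + 2t)
(s₁, t₁) = (-2, 4) − 0.125·(-12, 12) = (-0.5, 2.5)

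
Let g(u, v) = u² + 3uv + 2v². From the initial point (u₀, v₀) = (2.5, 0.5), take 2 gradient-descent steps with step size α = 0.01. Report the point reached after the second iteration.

(2.37415, 0.31575)

∇g = (2u + 3v, 3u + 4v)
Step 1: at (2.5, 0.5), ∇g = (6.5, 9.5) → (2.5, 0.5) − 0.01·(6.5, 9.5) = (2.435, 0.405)
Step 2: at (2.435, 0.405), ∇g = (6.085, 8.925) → (2.435, 0.405) − 0.01·(6.085, 8.925) = (2.37415, 0.31575)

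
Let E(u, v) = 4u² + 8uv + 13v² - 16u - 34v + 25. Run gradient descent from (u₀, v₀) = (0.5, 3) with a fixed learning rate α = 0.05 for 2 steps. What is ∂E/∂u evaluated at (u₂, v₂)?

∇E = (8u + 8v - 16, 8u + 26v - 34)
Step 1: at (0.5, 3), ∇E = (12, 48) → (0.5, 3) − 0.05·(12, 48) = (-0.1, 0.6)
Step 2: at (-0.1, 0.6), ∇E = (-12, -19.2) → (-0.1, 0.6) − 0.05·(-12, -19.2) = (0.5, 1.56)
∂E/∂u at (0.5, 1.56) = 0.48

0.48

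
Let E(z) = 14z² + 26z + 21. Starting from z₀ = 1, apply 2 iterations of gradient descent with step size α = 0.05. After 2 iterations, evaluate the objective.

10.2616

E′(z) = 28z + 26
z₁ = 1 − 0.05·54 = -1.7
z₂ = -1.7 − 0.05·(-21.6) = -0.62
E(-0.62) = 10.2616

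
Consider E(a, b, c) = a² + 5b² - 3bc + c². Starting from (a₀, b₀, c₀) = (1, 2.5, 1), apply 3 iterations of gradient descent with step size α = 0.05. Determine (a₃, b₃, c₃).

(0.729, 0.64925, 1.3554375)

∇E = (2a, 10b - 3c, -3b + 2c)
Step 1: at (1, 2.5, 1), ∇E = (2, 22, -5.5) → (1, 2.5, 1) − 0.05·(2, 22, -5.5) = (0.9, 1.4, 1.275)
Step 2: at (0.9, 1.4, 1.275), ∇E = (1.8, 10.175, -1.65) → (0.9, 1.4, 1.275) − 0.05·(1.8, 10.175, -1.65) = (0.81, 0.89125, 1.3575)
Step 3: at (0.81, 0.89125, 1.3575), ∇E = (1.62, 4.84, 0.04125) → (0.81, 0.89125, 1.3575) − 0.05·(1.62, 4.84, 0.04125) = (0.729, 0.64925, 1.3554375)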